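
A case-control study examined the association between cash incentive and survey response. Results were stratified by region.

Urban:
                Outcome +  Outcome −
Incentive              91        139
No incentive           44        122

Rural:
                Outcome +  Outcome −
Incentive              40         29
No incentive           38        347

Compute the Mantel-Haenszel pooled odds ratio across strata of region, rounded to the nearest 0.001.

3.279

OR_MH = Σ(aᵢdᵢ/nᵢ) / Σ(bᵢcᵢ/nᵢ), where nᵢ is the stratum total.
Stratum 1 (Urban): n = 396; a·d/n = 91·122/396 = 28.0354; b·c/n = 139·44/396 = 15.4444
Stratum 2 (Rural): n = 454; a·d/n = 40·347/454 = 30.5727; b·c/n = 29·38/454 = 2.4273
OR_MH = (28.0354 + 30.5727) / (15.4444 + 2.4273) = 58.6080 / 17.8718 = 3.27937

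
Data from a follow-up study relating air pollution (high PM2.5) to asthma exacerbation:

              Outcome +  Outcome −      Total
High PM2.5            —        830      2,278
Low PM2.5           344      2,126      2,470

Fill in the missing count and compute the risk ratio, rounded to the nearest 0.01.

The missing cell is in the exposed row: 2278 − 830 = 1448.
So a = 1448, b = 830, c = 344, d = 2126.
RR = [a/(a+b)] / [c/(c+d)] = (1448/2278) / (344/2470) = 0.63565/0.13927 = 4.56408

4.56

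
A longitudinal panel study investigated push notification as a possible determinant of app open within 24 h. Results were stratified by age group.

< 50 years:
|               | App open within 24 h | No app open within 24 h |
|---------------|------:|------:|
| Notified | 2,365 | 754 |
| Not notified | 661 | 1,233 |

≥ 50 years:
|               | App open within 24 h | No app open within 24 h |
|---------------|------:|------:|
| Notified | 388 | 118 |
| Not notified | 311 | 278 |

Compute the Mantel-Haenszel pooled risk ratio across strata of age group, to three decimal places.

1.986

RR_MH = Σ(aᵢ·n₀ᵢ/nᵢ) / Σ(cᵢ·n₁ᵢ/nᵢ), with n₁ᵢ = aᵢ+bᵢ (exposed), n₀ᵢ = cᵢ+dᵢ (unexposed), nᵢ = n₁ᵢ+n₀ᵢ.
Stratum 1 (< 50 years): n₁ = 3119, n₀ = 1894, n = 5013; a·n₀/n = 2365·1894/5013 = 893.5388; c·n₁/n = 661·3119/5013 = 411.2625
Stratum 2 (≥ 50 years): n₁ = 506, n₀ = 589, n = 1095; a·n₀/n = 388·589/1095 = 208.7050; c·n₁/n = 311·506/1095 = 143.7132
RR_MH = (893.5388 + 208.7050) / (411.2625 + 143.7132) = 1102.2438 / 554.9758 = 1.98611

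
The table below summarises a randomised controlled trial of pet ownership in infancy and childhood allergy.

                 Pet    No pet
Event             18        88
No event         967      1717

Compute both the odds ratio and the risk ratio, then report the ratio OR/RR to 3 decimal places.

Reading the table with exposure as columns: a = 18 (Pet, case), b = 967 (Pet, non-case), c = 88 (No pet, case), d = 1717.
OR = (18·1717)/(967·88) = 30906/85096 = 0.36319
Risk in exposed = 18/985 = 0.01827; risk in unexposed = 88/1805 = 0.04875; RR = 0.37483
OR/RR = 0.36319 / 0.37483 = 0.96895
The outcome is rare in both groups, so OR ≈ RR (ratio near 1).

0.969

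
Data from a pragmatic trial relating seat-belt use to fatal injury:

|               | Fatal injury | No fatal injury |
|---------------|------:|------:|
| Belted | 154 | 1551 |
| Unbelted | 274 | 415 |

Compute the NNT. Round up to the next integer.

Risk in treated group = 154/1705 = 0.09032; risk in control = 274/689 = 0.39768.
Absolute risk reduction = 0.39768 − 0.09032 = 0.30736
NNT = 1 / ARR = 1 / 0.30736 = 3.254 → round up → 4

4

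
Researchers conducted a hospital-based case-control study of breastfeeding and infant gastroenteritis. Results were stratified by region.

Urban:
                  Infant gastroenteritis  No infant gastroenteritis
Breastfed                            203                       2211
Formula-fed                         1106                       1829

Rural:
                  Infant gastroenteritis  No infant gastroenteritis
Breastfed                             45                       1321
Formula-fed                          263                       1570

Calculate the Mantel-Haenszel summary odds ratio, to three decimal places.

0.162

OR_MH = Σ(aᵢdᵢ/nᵢ) / Σ(bᵢcᵢ/nᵢ), where nᵢ is the stratum total.
Stratum 1 (Urban): n = 5349; a·d/n = 203·1829/5349 = 69.4124; b·c/n = 2211·1106/5349 = 457.1632
Stratum 2 (Rural): n = 3199; a·d/n = 45·1570/3199 = 22.0850; b·c/n = 1321·263/3199 = 108.6036
OR_MH = (69.4124 + 22.0850) / (457.1632 + 108.6036) = 91.4974 / 565.7668 = 0.16172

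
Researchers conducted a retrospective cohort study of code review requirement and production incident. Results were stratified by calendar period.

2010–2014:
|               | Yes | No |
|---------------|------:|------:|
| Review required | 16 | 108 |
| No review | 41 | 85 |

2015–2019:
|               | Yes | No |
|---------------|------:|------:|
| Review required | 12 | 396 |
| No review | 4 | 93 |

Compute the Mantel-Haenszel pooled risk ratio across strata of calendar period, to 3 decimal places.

0.440

RR_MH = Σ(aᵢ·n₀ᵢ/nᵢ) / Σ(cᵢ·n₁ᵢ/nᵢ), with n₁ᵢ = aᵢ+bᵢ (exposed), n₀ᵢ = cᵢ+dᵢ (unexposed), nᵢ = n₁ᵢ+n₀ᵢ.
Stratum 1 (2010–2014): n₁ = 124, n₀ = 126, n = 250; a·n₀/n = 16·126/250 = 8.0640; c·n₁/n = 41·124/250 = 20.3360
Stratum 2 (2015–2019): n₁ = 408, n₀ = 97, n = 505; a·n₀/n = 12·97/505 = 2.3050; c·n₁/n = 4·408/505 = 3.2317
RR_MH = (8.0640 + 2.3050) / (20.3360 + 3.2317) = 10.3690 / 23.5677 = 0.43996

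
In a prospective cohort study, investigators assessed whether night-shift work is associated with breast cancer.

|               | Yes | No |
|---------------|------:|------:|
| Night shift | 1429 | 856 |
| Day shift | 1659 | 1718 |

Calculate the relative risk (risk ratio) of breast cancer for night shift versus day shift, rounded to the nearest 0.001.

Cells: a = 1429, b = 856, c = 1659, d = 1718.
Risk in exposed = 1429/2285 = 0.62538; risk in unexposed = 1659/3377 = 0.49126.
RR = 0.62538 / 0.49126 = 1.27301
The risk among the exposed is 1.27 times that among the unexposed.

1.273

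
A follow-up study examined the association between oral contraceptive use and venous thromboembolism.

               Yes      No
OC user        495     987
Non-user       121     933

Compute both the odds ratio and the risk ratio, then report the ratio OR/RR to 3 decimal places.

Cells: a = 495, b = 987, c = 121, d = 933.
OR = (495·933)/(987·121) = 461835/119427 = 3.86709
Risk in exposed = 495/1482 = 0.33401; risk in unexposed = 121/1054 = 0.11480; RR = 2.90946
OR/RR = 3.86709 / 2.90946 = 1.32914
The outcome is not rare, so the OR lies further from 1 than the RR.

1.329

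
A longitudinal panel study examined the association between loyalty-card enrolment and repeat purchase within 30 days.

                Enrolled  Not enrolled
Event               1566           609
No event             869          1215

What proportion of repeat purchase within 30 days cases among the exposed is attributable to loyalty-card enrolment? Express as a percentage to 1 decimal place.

Reading the table with exposure as columns: a = 1566 (Enrolled, case), b = 869 (Enrolled, non-case), c = 609 (Not enrolled, case), d = 1215.
Risk in exposed = 1566/2435 = 0.64312; risk in unexposed = 609/1824 = 0.33388.
RR = 0.64312/0.33388 = 1.92620
AR% = (RR − 1)/RR × 100 = (1.92620 − 1)/1.92620 × 100 = 48.0842%

48.1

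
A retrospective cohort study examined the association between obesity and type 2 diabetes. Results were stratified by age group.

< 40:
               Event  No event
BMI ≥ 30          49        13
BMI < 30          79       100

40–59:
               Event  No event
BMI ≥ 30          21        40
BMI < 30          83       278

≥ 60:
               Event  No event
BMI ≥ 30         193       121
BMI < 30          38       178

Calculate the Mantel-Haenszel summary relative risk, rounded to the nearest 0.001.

2.426

RR_MH = Σ(aᵢ·n₀ᵢ/nᵢ) / Σ(cᵢ·n₁ᵢ/nᵢ), with n₁ᵢ = aᵢ+bᵢ (exposed), n₀ᵢ = cᵢ+dᵢ (unexposed), nᵢ = n₁ᵢ+n₀ᵢ.
Stratum 1 (< 40): n₁ = 62, n₀ = 179, n = 241; a·n₀/n = 49·179/241 = 36.3942; c·n₁/n = 79·62/241 = 20.3237
Stratum 2 (40–59): n₁ = 61, n₀ = 361, n = 422; a·n₀/n = 21·361/422 = 17.9645; c·n₁/n = 83·61/422 = 11.9976
Stratum 3 (≥ 60): n₁ = 314, n₀ = 216, n = 530; a·n₀/n = 193·216/530 = 78.6566; c·n₁/n = 38·314/530 = 22.5132
RR_MH = (36.3942 + 17.9645 + 78.6566) / (20.3237 + 11.9976 + 22.5132) = 133.0152 / 54.8345 = 2.42576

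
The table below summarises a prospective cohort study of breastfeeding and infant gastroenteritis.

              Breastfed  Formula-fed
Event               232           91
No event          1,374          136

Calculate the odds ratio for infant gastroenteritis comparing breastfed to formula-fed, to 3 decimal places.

0.252

Reading the table with exposure as columns: a = 232 (Breastfed, case), b = 1374 (Breastfed, non-case), c = 91 (Formula-fed, case), d = 136.
OR = (a·d)/(b·c) = (232 × 136) / (1374 × 91) = 31552 / 125034 = 0.25235
Exposure is associated with lower odds of infant gastroenteritis (OR = 0.25 < 1).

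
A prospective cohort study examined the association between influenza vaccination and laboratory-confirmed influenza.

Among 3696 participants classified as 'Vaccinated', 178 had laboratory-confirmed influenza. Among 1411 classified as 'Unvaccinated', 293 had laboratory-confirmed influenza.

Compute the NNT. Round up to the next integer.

Risk in treated group = 178/3696 = 0.04816; risk in control = 293/1411 = 0.20765.
Absolute risk reduction = 0.20765 − 0.04816 = 0.15949
NNT = 1 / ARR = 1 / 0.15949 = 6.270 → round up → 7

7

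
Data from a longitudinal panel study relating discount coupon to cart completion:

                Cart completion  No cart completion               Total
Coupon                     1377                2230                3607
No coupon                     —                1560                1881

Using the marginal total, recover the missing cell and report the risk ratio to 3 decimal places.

The missing cell is in the unexposed row: 1881 − 1560 = 321.
So a = 1377, b = 2230, c = 321, d = 1560.
RR = [a/(a+b)] / [c/(c+d)] = (1377/3607) / (321/1881) = 0.38176/0.17065 = 2.23703

2.237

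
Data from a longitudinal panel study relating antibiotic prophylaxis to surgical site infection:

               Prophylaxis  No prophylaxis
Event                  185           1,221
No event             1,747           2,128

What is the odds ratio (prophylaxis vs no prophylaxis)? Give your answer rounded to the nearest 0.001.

0.185

Reading the table with exposure as columns: a = 185 (Prophylaxis, case), b = 1747 (Prophylaxis, non-case), c = 1221 (No prophylaxis, case), d = 2128.
OR = (a·d)/(b·c) = (185 × 2128) / (1747 × 1221) = 393680 / 2133087 = 0.18456
Exposure is associated with lower odds of surgical site infection (OR = 0.18 < 1).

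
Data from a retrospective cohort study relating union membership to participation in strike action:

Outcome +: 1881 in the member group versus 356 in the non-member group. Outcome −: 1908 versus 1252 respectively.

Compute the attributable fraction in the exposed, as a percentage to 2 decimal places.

From the description: a = 1881, b = 1908, c = 356, d = 1252.
Risk in exposed = 1881/3789 = 0.49644; risk in unexposed = 356/1608 = 0.22139.
RR = 0.49644/0.22139 = 2.24233
AR% = (RR − 1)/RR × 100 = (2.24233 − 1)/2.24233 × 100 = 55.4036%

55.40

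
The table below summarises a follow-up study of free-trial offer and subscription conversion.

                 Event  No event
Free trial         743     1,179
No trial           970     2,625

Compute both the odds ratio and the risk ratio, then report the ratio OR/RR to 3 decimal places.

Cells: a = 743, b = 1179, c = 970, d = 2625.
OR = (743·2625)/(1179·970) = 1950375/1143630 = 1.70542
Risk in exposed = 743/1922 = 0.38658; risk in unexposed = 970/3595 = 0.26982; RR = 1.43272
OR/RR = 1.70542 / 1.43272 = 1.19034
The outcome is not rare, so the OR lies further from 1 than the RR.

1.190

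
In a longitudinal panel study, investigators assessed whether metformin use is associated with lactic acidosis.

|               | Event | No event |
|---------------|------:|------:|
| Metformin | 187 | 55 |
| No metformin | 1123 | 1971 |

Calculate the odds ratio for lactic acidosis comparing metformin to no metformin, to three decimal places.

Cells: a = 187, b = 55, c = 1123, d = 1971.
OR = (a·d)/(b·c) = (187 × 1971) / (55 × 1123) = 368577 / 61765 = 5.96741
The odds of lactic acidosis are about 5.97 times as high in the metformin group.

5.967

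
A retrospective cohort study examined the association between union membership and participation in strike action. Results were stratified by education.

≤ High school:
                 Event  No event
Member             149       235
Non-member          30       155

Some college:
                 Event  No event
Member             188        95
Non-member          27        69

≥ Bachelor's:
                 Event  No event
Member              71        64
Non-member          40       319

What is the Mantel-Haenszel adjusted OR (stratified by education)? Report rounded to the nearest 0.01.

4.96

OR_MH = Σ(aᵢdᵢ/nᵢ) / Σ(bᵢcᵢ/nᵢ), where nᵢ is the stratum total.
Stratum 1 (≤ High school): n = 569; a·d/n = 149·155/569 = 40.5888; b·c/n = 235·30/569 = 12.3902
Stratum 2 (Some college): n = 379; a·d/n = 188·69/379 = 34.2269; b·c/n = 95·27/379 = 6.7678
Stratum 3 (≥ Bachelor's): n = 494; a·d/n = 71·319/494 = 45.8482; b·c/n = 64·40/494 = 5.1822
OR_MH = (40.5888 + 34.2269 + 45.8482) / (12.3902 + 6.7678 + 5.1822) = 120.6638 / 24.3402 = 4.95740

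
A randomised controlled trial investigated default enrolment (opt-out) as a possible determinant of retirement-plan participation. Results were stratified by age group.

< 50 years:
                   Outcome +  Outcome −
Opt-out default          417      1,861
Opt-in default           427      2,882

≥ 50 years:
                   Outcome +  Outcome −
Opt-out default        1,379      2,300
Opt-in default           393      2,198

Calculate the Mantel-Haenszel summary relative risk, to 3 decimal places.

RR_MH = Σ(aᵢ·n₀ᵢ/nᵢ) / Σ(cᵢ·n₁ᵢ/nᵢ), with n₁ᵢ = aᵢ+bᵢ (exposed), n₀ᵢ = cᵢ+dᵢ (unexposed), nᵢ = n₁ᵢ+n₀ᵢ.
Stratum 1 (< 50 years): n₁ = 2278, n₀ = 3309, n = 5587; a·n₀/n = 417·3309/5587 = 246.9757; c·n₁/n = 427·2278/5587 = 174.1017
Stratum 2 (≥ 50 years): n₁ = 3679, n₀ = 2591, n = 6270; a·n₀/n = 1379·2591/6270 = 569.8547; c·n₁/n = 393·3679/6270 = 230.5976
RR_MH = (246.9757 + 569.8547) / (174.1017 + 230.5976) = 816.8304 / 404.6993 = 2.01836

2.018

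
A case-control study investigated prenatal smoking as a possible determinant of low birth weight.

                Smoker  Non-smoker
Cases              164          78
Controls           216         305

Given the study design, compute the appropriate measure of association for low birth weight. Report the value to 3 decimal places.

2.969

Reading the table with exposure as columns: a = 164 (Smoker, case), b = 216 (Smoker, non-case), c = 78 (Non-smoker, case), d = 305.
This is a case-control study: participants were sampled on outcome status, so risks in the source population cannot be estimated directly — relative risk is not valid here. The odds ratio is the appropriate measure.
OR = (a·d)/(b·c) = (164 × 305) / (216 × 78) = 50020 / 16848 = 2.96890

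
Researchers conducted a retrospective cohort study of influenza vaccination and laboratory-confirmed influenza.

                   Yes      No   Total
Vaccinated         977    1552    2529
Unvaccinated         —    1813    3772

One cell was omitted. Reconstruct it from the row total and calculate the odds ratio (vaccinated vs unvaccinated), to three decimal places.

The missing cell is in the unexposed row: 3772 − 1813 = 1959.
So a = 977, b = 1552, c = 1959, d = 1813.
OR = (a·d)/(b·c) = (977 × 1813) / (1552 × 1959) = 1771301 / 3040368 = 0.58259

0.583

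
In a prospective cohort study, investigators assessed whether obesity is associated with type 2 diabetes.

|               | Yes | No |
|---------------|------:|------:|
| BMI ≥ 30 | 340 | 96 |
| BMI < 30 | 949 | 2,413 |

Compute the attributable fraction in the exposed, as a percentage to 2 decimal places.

Cells: a = 340, b = 96, c = 949, d = 2413.
Risk in exposed = 340/436 = 0.77982; risk in unexposed = 949/3362 = 0.28227.
RR = 0.77982/0.28227 = 2.76264
AR% = (RR − 1)/RR × 100 = (2.76264 − 1)/2.76264 × 100 = 63.8027%

63.80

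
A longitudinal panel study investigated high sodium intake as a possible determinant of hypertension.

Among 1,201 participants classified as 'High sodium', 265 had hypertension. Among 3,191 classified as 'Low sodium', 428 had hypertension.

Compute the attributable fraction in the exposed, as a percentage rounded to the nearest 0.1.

39.2

From the description: a = 265, b = 936, c = 428, d = 2763.
Risk in exposed = 265/1201 = 0.22065; risk in unexposed = 428/3191 = 0.13413.
RR = 0.22065/0.13413 = 1.64508
AR% = (RR − 1)/RR × 100 = (1.64508 − 1)/1.64508 × 100 = 39.2125%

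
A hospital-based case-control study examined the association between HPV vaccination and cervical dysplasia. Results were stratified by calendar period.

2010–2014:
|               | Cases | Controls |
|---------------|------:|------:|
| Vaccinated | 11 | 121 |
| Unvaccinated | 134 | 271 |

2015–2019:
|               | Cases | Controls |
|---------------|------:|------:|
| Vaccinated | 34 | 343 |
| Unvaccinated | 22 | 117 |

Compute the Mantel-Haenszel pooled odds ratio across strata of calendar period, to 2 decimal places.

0.30

OR_MH = Σ(aᵢdᵢ/nᵢ) / Σ(bᵢcᵢ/nᵢ), where nᵢ is the stratum total.
Stratum 1 (2010–2014): n = 537; a·d/n = 11·271/537 = 5.5512; b·c/n = 121·134/537 = 30.1937
Stratum 2 (2015–2019): n = 516; a·d/n = 34·117/516 = 7.7093; b·c/n = 343·22/516 = 14.6240
OR_MH = (5.5512 + 7.7093) / (30.1937 + 14.6240) = 13.2605 / 44.8177 = 0.29588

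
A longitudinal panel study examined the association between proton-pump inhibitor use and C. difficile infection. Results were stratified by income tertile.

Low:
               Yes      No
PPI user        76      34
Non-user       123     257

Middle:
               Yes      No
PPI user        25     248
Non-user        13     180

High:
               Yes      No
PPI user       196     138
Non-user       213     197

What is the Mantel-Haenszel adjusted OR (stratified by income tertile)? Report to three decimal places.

1.845

OR_MH = Σ(aᵢdᵢ/nᵢ) / Σ(bᵢcᵢ/nᵢ), where nᵢ is the stratum total.
Stratum 1 (Low): n = 490; a·d/n = 76·257/490 = 39.8612; b·c/n = 34·123/490 = 8.5347
Stratum 2 (Middle): n = 466; a·d/n = 25·180/466 = 9.6567; b·c/n = 248·13/466 = 6.9185
Stratum 3 (High): n = 744; a·d/n = 196·197/744 = 51.8978; b·c/n = 138·213/744 = 39.5081
OR_MH = (39.8612 + 9.6567 + 51.8978) / (8.5347 + 6.9185 + 39.5081) = 101.4157 / 54.9612 = 1.84522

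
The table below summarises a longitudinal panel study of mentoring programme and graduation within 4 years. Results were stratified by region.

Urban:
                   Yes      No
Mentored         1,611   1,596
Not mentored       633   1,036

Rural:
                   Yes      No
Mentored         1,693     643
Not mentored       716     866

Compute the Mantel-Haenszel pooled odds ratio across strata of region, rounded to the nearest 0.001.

OR_MH = Σ(aᵢdᵢ/nᵢ) / Σ(bᵢcᵢ/nᵢ), where nᵢ is the stratum total.
Stratum 1 (Urban): n = 4876; a·d/n = 1611·1036/4876 = 342.2879; b·c/n = 1596·633/4876 = 207.1920
Stratum 2 (Rural): n = 3918; a·d/n = 1693·866/3918 = 374.2057; b·c/n = 643·716/3918 = 117.5059
OR_MH = (342.2879 + 374.2057) / (207.1920 + 117.5059) = 716.4937 / 324.6978 = 2.20665

2.207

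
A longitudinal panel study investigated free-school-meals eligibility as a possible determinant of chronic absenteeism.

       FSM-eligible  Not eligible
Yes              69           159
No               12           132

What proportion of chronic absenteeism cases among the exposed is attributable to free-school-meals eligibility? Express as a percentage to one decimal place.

Reading the table with exposure as columns: a = 69 (FSM-eligible, case), b = 12 (FSM-eligible, non-case), c = 159 (Not eligible, case), d = 132.
Risk in exposed = 69/81 = 0.85185; risk in unexposed = 159/291 = 0.54639.
RR = 0.85185/0.54639 = 1.55905
AR% = (RR − 1)/RR × 100 = (1.55905 − 1)/1.55905 × 100 = 35.8584%

35.9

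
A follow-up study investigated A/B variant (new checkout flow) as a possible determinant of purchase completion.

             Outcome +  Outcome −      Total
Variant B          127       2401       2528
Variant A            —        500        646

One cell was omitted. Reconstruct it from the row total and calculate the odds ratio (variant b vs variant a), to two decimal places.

The missing cell is in the unexposed row: 646 − 500 = 146.
So a = 127, b = 2401, c = 146, d = 500.
OR = (a·d)/(b·c) = (127 × 500) / (2401 × 146) = 63500 / 350546 = 0.18115

0.18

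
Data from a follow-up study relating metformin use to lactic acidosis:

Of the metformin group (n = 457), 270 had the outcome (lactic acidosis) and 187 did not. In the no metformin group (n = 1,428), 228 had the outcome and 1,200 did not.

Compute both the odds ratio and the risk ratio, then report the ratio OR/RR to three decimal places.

From the description: a = 270, b = 187, c = 228, d = 1200.
OR = (270·1200)/(187·228) = 324000/42636 = 7.59921
Risk in exposed = 270/457 = 0.59081; risk in unexposed = 228/1428 = 0.15966; RR = 3.70033
OR/RR = 7.59921 / 3.70033 = 2.05366
The outcome is not rare, so the OR lies further from 1 than the RR.

2.054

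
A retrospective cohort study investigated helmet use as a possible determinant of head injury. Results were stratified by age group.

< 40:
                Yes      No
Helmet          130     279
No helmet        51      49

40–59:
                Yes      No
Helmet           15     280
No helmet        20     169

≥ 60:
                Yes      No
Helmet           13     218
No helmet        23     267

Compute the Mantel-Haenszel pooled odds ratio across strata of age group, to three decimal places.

0.497

OR_MH = Σ(aᵢdᵢ/nᵢ) / Σ(bᵢcᵢ/nᵢ), where nᵢ is the stratum total.
Stratum 1 (< 40): n = 509; a·d/n = 130·49/509 = 12.5147; b·c/n = 279·51/509 = 27.9548
Stratum 2 (40–59): n = 484; a·d/n = 15·169/484 = 5.2376; b·c/n = 280·20/484 = 11.5702
Stratum 3 (≥ 60): n = 521; a·d/n = 13·267/521 = 6.6622; b·c/n = 218·23/521 = 9.6238
OR_MH = (12.5147 + 5.2376 + 6.6622) / (27.9548 + 11.5702 + 9.6238) = 24.4145 / 49.1489 = 0.49675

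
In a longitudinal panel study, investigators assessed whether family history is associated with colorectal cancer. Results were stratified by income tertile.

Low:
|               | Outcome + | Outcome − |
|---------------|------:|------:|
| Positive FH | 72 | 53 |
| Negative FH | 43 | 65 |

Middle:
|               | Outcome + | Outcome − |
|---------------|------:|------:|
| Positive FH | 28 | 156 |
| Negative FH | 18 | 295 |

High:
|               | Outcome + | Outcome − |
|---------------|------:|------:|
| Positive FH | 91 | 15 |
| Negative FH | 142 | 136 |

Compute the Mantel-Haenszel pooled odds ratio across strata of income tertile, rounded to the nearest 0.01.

3.29

OR_MH = Σ(aᵢdᵢ/nᵢ) / Σ(bᵢcᵢ/nᵢ), where nᵢ is the stratum total.
Stratum 1 (Low): n = 233; a·d/n = 72·65/233 = 20.0858; b·c/n = 53·43/233 = 9.7811
Stratum 2 (Middle): n = 497; a·d/n = 28·295/497 = 16.6197; b·c/n = 156·18/497 = 5.6499
Stratum 3 (High): n = 384; a·d/n = 91·136/384 = 32.2292; b·c/n = 15·142/384 = 5.5469
OR_MH = (20.0858 + 16.6197 + 32.2292) / (9.7811 + 5.6499 + 5.5469) = 68.9347 / 20.9779 = 3.28607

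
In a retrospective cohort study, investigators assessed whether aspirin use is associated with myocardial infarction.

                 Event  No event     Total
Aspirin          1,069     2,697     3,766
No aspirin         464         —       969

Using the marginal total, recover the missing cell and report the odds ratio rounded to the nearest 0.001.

The missing cell is in the unexposed row: 969 − 464 = 505.
So a = 1069, b = 2697, c = 464, d = 505.
OR = (a·d)/(b·c) = (1069 × 505) / (2697 × 464) = 539845 / 1251408 = 0.43139

0.431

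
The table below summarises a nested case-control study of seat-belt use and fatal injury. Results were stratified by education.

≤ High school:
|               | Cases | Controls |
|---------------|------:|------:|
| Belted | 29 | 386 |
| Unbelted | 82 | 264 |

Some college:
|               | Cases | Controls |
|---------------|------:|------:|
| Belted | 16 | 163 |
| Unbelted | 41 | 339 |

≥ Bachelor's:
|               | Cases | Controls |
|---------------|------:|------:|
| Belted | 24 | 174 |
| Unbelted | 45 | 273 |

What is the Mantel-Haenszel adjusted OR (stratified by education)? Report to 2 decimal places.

OR_MH = Σ(aᵢdᵢ/nᵢ) / Σ(bᵢcᵢ/nᵢ), where nᵢ is the stratum total.
Stratum 1 (≤ High school): n = 761; a·d/n = 29·264/761 = 10.0604; b·c/n = 386·82/761 = 41.5926
Stratum 2 (Some college): n = 559; a·d/n = 16·339/559 = 9.7030; b·c/n = 163·41/559 = 11.9553
Stratum 3 (≥ Bachelor's): n = 516; a·d/n = 24·273/516 = 12.6977; b·c/n = 174·45/516 = 15.1744
OR_MH = (10.0604 + 9.7030 + 12.6977) / (41.5926 + 11.9553 + 15.1744) = 32.4612 / 68.7223 = 0.47235

0.47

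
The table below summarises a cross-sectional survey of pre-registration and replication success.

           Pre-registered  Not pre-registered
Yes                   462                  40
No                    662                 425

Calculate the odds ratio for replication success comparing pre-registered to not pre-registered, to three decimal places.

Reading the table with exposure as columns: a = 462 (Pre-registered, case), b = 662 (Pre-registered, non-case), c = 40 (Not pre-registered, case), d = 425.
OR = (a·d)/(b·c) = (462 × 425) / (662 × 40) = 196350 / 26480 = 7.41503
The odds of replication success are about 7.42 times as high in the pre-registered group.

7.415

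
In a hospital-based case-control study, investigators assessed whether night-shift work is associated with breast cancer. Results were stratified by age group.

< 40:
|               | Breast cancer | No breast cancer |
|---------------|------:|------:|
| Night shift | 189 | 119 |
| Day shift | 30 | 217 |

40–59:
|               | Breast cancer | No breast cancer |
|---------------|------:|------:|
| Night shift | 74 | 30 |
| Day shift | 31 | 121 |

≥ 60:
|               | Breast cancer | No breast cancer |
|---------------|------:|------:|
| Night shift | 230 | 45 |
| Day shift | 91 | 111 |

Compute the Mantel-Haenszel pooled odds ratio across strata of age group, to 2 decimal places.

8.71

OR_MH = Σ(aᵢdᵢ/nᵢ) / Σ(bᵢcᵢ/nᵢ), where nᵢ is the stratum total.
Stratum 1 (< 40): n = 555; a·d/n = 189·217/555 = 73.8973; b·c/n = 119·30/555 = 6.4324
Stratum 2 (40–59): n = 256; a·d/n = 74·121/256 = 34.9766; b·c/n = 30·31/256 = 3.6328
Stratum 3 (≥ 60): n = 477; a·d/n = 230·111/477 = 53.5220; b·c/n = 45·91/477 = 8.5849
OR_MH = (73.8973 + 34.9766 + 53.5220) / (6.4324 + 3.6328 + 8.5849) = 162.3959 / 18.6502 = 8.70748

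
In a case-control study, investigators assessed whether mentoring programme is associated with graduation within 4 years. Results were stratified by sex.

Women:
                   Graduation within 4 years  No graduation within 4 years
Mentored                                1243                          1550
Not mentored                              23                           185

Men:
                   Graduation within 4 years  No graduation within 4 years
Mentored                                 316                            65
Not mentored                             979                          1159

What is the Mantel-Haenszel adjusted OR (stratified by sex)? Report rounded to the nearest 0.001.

OR_MH = Σ(aᵢdᵢ/nᵢ) / Σ(bᵢcᵢ/nᵢ), where nᵢ is the stratum total.
Stratum 1 (Women): n = 3001; a·d/n = 1243·185/3001 = 76.6261; b·c/n = 1550·23/3001 = 11.8794
Stratum 2 (Men): n = 2519; a·d/n = 316·1159/2519 = 145.3926; b·c/n = 65·979/2519 = 25.2620
OR_MH = (76.6261 + 145.3926) / (11.8794 + 25.2620) = 222.0187 / 37.1414 = 5.97766

5.978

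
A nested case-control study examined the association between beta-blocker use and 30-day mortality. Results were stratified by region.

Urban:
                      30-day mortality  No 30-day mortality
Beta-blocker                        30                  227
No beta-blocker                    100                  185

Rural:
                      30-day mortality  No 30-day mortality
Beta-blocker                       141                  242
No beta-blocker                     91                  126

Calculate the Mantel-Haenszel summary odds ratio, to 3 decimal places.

0.507

OR_MH = Σ(aᵢdᵢ/nᵢ) / Σ(bᵢcᵢ/nᵢ), where nᵢ is the stratum total.
Stratum 1 (Urban): n = 542; a·d/n = 30·185/542 = 10.2399; b·c/n = 227·100/542 = 41.8819
Stratum 2 (Rural): n = 600; a·d/n = 141·126/600 = 29.6100; b·c/n = 242·91/600 = 36.7033
OR_MH = (10.2399 + 29.6100) / (41.8819 + 36.7033) = 39.8499 / 78.5853 = 0.50709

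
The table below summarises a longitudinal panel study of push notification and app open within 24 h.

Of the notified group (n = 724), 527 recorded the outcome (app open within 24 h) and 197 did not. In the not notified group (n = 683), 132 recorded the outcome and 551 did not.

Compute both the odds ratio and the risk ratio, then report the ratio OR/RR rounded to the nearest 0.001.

2.965

From the description: a = 527, b = 197, c = 132, d = 551.
OR = (527·551)/(197·132) = 290377/26004 = 11.16663
Risk in exposed = 527/724 = 0.72790; risk in unexposed = 132/683 = 0.19327; RR = 3.76633
OR/RR = 11.16663 / 3.76633 = 2.96485
The outcome is not rare, so the OR lies further from 1 than the RR.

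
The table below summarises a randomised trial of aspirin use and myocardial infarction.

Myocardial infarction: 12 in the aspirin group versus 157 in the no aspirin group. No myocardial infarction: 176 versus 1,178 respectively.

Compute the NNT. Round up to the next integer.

19

Risk in treated group = 12/188 = 0.06383; risk in control = 157/1335 = 0.11760.
Absolute risk reduction = 0.11760 − 0.06383 = 0.05377
NNT = 1 / ARR = 1 / 0.05377 = 18.597 → round up → 19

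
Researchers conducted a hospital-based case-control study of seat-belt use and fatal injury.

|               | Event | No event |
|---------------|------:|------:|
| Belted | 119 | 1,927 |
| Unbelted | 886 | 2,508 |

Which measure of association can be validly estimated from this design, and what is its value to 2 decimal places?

0.17

Cells: a = 119, b = 1927, c = 886, d = 2508.
This is a hospital-based case-control study: participants were sampled on outcome status, so risks in the source population cannot be estimated directly — relative risk is not valid here. The odds ratio is the appropriate measure.
OR = (a·d)/(b·c) = (119 × 2508) / (1927 × 886) = 298452 / 1707322 = 0.17481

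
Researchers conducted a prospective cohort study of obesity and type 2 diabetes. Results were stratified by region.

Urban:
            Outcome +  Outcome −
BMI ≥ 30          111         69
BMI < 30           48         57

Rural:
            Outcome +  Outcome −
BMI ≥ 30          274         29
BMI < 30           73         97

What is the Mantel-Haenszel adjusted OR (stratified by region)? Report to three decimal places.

OR_MH = Σ(aᵢdᵢ/nᵢ) / Σ(bᵢcᵢ/nᵢ), where nᵢ is the stratum total.
Stratum 1 (Urban): n = 285; a·d/n = 111·57/285 = 22.2000; b·c/n = 69·48/285 = 11.6211
Stratum 2 (Rural): n = 473; a·d/n = 274·97/473 = 56.1903; b·c/n = 29·73/473 = 4.4757
OR_MH = (22.2000 + 56.1903) / (11.6211 + 4.4757) = 78.3903 / 16.0967 = 4.86995

4.870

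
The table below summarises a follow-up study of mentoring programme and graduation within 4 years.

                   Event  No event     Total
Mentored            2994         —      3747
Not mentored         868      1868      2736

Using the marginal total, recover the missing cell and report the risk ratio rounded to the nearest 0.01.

2.52

The missing cell is in the exposed row: 3747 − 2994 = 753.
So a = 2994, b = 753, c = 868, d = 1868.
RR = [a/(a+b)] / [c/(c+d)] = (2994/3747) / (868/2736) = 0.79904/0.31725 = 2.51863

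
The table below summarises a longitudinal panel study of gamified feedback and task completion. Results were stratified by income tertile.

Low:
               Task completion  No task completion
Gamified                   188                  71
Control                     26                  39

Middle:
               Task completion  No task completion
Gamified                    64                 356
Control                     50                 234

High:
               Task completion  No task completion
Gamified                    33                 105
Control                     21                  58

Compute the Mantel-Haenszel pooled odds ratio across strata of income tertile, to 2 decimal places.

OR_MH = Σ(aᵢdᵢ/nᵢ) / Σ(bᵢcᵢ/nᵢ), where nᵢ is the stratum total.
Stratum 1 (Low): n = 324; a·d/n = 188·39/324 = 22.6296; b·c/n = 71·26/324 = 5.6975
Stratum 2 (Middle): n = 704; a·d/n = 64·234/704 = 21.2727; b·c/n = 356·50/704 = 25.2841
Stratum 3 (High): n = 217; a·d/n = 33·58/217 = 8.8203; b·c/n = 105·21/217 = 10.1613
OR_MH = (22.6296 + 21.2727 + 8.8203) / (5.6975 + 25.2841 + 10.1613) = 52.7226 / 41.1429 = 1.28145

1.28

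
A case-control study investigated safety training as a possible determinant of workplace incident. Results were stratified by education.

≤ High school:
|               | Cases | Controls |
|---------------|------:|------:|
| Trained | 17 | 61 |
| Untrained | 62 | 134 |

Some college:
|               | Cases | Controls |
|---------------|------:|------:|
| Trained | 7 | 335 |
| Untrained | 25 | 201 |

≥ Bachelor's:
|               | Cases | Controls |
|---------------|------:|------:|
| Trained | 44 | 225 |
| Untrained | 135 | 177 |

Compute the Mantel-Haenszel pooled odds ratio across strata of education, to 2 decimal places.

0.30

OR_MH = Σ(aᵢdᵢ/nᵢ) / Σ(bᵢcᵢ/nᵢ), where nᵢ is the stratum total.
Stratum 1 (≤ High school): n = 274; a·d/n = 17·134/274 = 8.3139; b·c/n = 61·62/274 = 13.8029
Stratum 2 (Some college): n = 568; a·d/n = 7·201/568 = 2.4771; b·c/n = 335·25/568 = 14.7447
Stratum 3 (≥ Bachelor's): n = 581; a·d/n = 44·177/581 = 13.4045; b·c/n = 225·135/581 = 52.2806
OR_MH = (8.3139 + 2.4771 + 13.4045) / (13.8029 + 14.7447 + 52.2806) = 24.1955 / 80.8282 = 0.29934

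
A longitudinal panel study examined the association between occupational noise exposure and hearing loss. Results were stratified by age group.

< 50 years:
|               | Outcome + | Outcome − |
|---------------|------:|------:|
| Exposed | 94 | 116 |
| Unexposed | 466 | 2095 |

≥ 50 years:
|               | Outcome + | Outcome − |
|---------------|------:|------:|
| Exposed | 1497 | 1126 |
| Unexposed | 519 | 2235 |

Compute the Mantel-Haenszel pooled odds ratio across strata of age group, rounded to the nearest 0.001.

5.408

OR_MH = Σ(aᵢdᵢ/nᵢ) / Σ(bᵢcᵢ/nᵢ), where nᵢ is the stratum total.
Stratum 1 (< 50 years): n = 2771; a·d/n = 94·2095/2771 = 71.0682; b·c/n = 116·466/2771 = 19.5078
Stratum 2 (≥ 50 years): n = 5377; a·d/n = 1497·2235/5377 = 622.2420; b·c/n = 1126·519/5377 = 108.6840
OR_MH = (71.0682 + 622.2420) / (19.5078 + 108.6840) = 693.3102 / 128.1918 = 5.40838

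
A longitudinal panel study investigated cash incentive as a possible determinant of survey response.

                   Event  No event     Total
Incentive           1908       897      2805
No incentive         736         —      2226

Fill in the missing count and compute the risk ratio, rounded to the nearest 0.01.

2.06

The missing cell is in the unexposed row: 2226 − 736 = 1490.
So a = 1908, b = 897, c = 736, d = 1490.
RR = [a/(a+b)] / [c/(c+d)] = (1908/2805) / (736/2226) = 0.68021/0.33064 = 2.05728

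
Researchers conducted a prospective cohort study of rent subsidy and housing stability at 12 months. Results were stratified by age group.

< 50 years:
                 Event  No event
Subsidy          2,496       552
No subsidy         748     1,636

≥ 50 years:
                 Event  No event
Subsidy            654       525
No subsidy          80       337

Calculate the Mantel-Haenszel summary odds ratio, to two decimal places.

8.70

OR_MH = Σ(aᵢdᵢ/nᵢ) / Σ(bᵢcᵢ/nᵢ), where nᵢ is the stratum total.
Stratum 1 (< 50 years): n = 5432; a·d/n = 2496·1636/5432 = 751.7408; b·c/n = 552·748/5432 = 76.0118
Stratum 2 (≥ 50 years): n = 1596; a·d/n = 654·337/1596 = 138.0940; b·c/n = 525·80/1596 = 26.3158
OR_MH = (751.7408 + 138.0940) / (76.0118 + 26.3158) = 889.8348 / 102.3276 = 8.69594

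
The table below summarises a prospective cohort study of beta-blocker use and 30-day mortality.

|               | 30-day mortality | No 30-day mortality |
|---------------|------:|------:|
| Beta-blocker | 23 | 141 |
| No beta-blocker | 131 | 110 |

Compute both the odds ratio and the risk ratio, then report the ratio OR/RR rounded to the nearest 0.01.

Cells: a = 23, b = 141, c = 131, d = 110.
OR = (23·110)/(141·131) = 2530/18471 = 0.13697
Risk in exposed = 23/164 = 0.14024; risk in unexposed = 131/241 = 0.54357; RR = 0.25801
OR/RR = 0.13697 / 0.25801 = 0.53088
The outcome is not rare, so the OR lies further from 1 than the RR.

0.53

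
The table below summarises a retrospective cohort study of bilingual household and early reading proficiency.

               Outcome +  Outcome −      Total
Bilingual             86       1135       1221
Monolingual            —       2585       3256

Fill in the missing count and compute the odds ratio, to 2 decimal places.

0.29

The missing cell is in the unexposed row: 3256 − 2585 = 671.
So a = 86, b = 1135, c = 671, d = 2585.
OR = (a·d)/(b·c) = (86 × 2585) / (1135 × 671) = 222310 / 761585 = 0.29190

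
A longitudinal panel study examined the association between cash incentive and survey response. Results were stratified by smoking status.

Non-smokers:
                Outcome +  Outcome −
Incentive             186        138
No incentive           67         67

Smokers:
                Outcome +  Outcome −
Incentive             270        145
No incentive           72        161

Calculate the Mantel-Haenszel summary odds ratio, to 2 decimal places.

OR_MH = Σ(aᵢdᵢ/nᵢ) / Σ(bᵢcᵢ/nᵢ), where nᵢ is the stratum total.
Stratum 1 (Non-smokers): n = 458; a·d/n = 186·67/458 = 27.2096; b·c/n = 138·67/458 = 20.1878
Stratum 2 (Smokers): n = 648; a·d/n = 270·161/648 = 67.0833; b·c/n = 145·72/648 = 16.1111
OR_MH = (27.2096 + 67.0833) / (20.1878 + 16.1111) = 94.2929 / 36.2989 = 2.59768

2.60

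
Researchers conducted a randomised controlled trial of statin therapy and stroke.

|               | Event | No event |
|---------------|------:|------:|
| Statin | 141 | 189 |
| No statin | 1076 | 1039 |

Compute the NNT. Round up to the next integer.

13

Risk in treated group = 141/330 = 0.42727; risk in control = 1076/2115 = 0.50875.
Absolute risk reduction = 0.50875 − 0.42727 = 0.08147
NNT = 1 / ARR = 1 / 0.08147 = 12.274 → round up → 13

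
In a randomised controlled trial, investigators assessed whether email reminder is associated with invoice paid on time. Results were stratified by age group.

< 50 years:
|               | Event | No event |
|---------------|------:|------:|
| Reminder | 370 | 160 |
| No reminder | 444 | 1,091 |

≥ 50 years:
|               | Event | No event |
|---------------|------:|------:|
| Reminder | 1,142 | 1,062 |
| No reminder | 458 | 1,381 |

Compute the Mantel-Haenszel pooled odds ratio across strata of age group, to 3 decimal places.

3.785

OR_MH = Σ(aᵢdᵢ/nᵢ) / Σ(bᵢcᵢ/nᵢ), where nᵢ is the stratum total.
Stratum 1 (< 50 years): n = 2065; a·d/n = 370·1091/2065 = 195.4818; b·c/n = 160·444/2065 = 34.4019
Stratum 2 (≥ 50 years): n = 4043; a·d/n = 1142·1381/4043 = 390.0821; b·c/n = 1062·458/4043 = 120.3057
OR_MH = (195.4818 + 390.0821) / (34.4019 + 120.3057) = 585.5640 / 154.7077 = 3.78497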